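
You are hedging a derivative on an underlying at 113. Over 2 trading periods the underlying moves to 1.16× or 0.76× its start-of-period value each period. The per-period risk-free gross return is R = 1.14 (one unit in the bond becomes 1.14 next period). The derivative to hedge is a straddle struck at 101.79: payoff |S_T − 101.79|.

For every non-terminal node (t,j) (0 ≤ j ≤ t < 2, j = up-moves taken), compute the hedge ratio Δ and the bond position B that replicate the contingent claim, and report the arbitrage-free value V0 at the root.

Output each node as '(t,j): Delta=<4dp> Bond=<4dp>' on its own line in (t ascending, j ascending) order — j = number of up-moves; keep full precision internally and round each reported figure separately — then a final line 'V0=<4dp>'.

The replicating-portfolio and risk-neutral prices coincide; use p* = (1.14−0.76)/(1.16−0.76) = 0.9500 for the latter.
Terminal values V(2,·): V(2,0)=36.5212, V(2,1)=2.1692, V(2,2)=50.2628
Node (1,0) S=85.8800: V=(p*·2.1692+(1−p*)·36.5212)/1.14=3.4095; Δ=(2.1692−36.5212)/(99.6208−65.2688)=-1.0000; B=V−Δ·S=89.2895
Node (1,1) S=131.0800: V=(p*·50.2628+(1−p*)·2.1692)/1.14=41.9808; Δ=(50.2628−2.1692)/(152.0528−99.6208)=0.9173; B=V−Δ·S=-78.2532
Node (0,0) S=113.0000: V=(p*·41.9808+(1−p*)·3.4095)/1.14=35.1335; Δ=(41.9808−3.4095)/(131.0800−85.8800)=0.8533; B=V−Δ·S=-61.2948
Check: Δ(0,0)·S0 + B(0,0) = 35.1335 = V0.

(0,0): Delta=0.8533 Bond=-61.2948
(1,0): Delta=-1.0000 Bond=89.2895
(1,1): Delta=0.9173 Bond=-78.2532
V0=35.1335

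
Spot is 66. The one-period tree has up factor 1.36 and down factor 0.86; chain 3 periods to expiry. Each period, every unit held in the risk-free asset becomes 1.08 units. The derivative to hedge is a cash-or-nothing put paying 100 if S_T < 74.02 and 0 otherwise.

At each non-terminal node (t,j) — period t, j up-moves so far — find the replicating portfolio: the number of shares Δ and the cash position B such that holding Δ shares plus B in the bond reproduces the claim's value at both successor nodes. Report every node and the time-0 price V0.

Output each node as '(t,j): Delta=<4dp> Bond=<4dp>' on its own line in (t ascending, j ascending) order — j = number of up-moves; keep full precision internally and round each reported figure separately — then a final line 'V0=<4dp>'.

(0,0): Delta=-1.2803 Bond=131.3011
(1,0): Delta=-1.4355 Bond=150.6173
(1,1): Delta=-1.1553 Bond=130.5898
(2,0): Delta=0.0000 Bond=92.5926
(2,1): Delta=-2.5909 Bond=251.8519
(2,2): Delta=0.0000 Bond=0.0000
V0=46.8018

Since d<R<u, set p* = (R−d)/(u−d) = 0.4400; price each node as the discounted p*-expectation of its children.
Terminal payoffs: V(3,0)=100.0000, V(3,1)=100.0000, V(3,2)=0.0000, V(3,3)=0.0000
Node (2,0) S=48.8136: V=(p*·100.0000+(1−p*)·100.0000)/1.08=92.5926; Δ=(100.0000−100.0000)/(66.3865−41.9797)=0.0000; B=V−Δ·S=92.5926
Node (2,1) S=77.1936: V=(p*·0.0000+(1−p*)·100.0000)/1.08=51.8519; Δ=(0.0000−100.0000)/(104.9833−66.3865)=-2.5909; B=V−Δ·S=251.8519
Node (2,2) S=122.0736: V=(p*·0.0000+(1−p*)·0.0000)/1.08=0.0000; Δ=(0.0000−0.0000)/(166.0201−104.9833)=0.0000; B=V−Δ·S=0.0000
Node (1,0) S=56.7600: V=(p*·51.8519+(1−p*)·92.5926)/1.08=69.1358; Δ=(51.8519−92.5926)/(77.1936−48.8136)=-1.4355; B=V−Δ·S=150.6173
Node (1,1) S=89.7600: V=(p*·0.0000+(1−p*)·51.8519)/1.08=26.8861; Δ=(0.0000−51.8519)/(122.0736−77.1936)=-1.1553; B=V−Δ·S=130.5898
Node (0,0) S=66.0000: V=(p*·26.8861+(1−p*)·69.1358)/1.08=46.8018; Δ=(26.8861−69.1358)/(89.7600−56.7600)=-1.2803; B=V−Δ·S=131.3011
The time-0 hedge costs 46.8018, which is the no-arbitrage price.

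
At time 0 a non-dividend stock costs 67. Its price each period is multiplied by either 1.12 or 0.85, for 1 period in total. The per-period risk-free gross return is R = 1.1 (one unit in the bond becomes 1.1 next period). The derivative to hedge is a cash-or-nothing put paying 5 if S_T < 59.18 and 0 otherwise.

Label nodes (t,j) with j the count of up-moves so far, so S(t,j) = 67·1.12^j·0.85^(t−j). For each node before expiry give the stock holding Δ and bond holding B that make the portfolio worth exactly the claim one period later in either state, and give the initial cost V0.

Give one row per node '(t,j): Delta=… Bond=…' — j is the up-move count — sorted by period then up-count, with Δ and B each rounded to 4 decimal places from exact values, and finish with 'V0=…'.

Since d<R<u, set p* = (R−d)/(u−d) = 0.9259; price each node as the discounted p*-expectation of its children.
At expiry t=1: V(1,0)=5.0000, V(1,1)=0.0000
  t=0,j=0: stock 67.0000 → up 75.0400 (V=0.0000), down 56.9500 (V=5.0000). Price 0.3367; hedge Δ=-0.2764, bond B=18.8552.
Each (Δ,B) replicates both successor values, so the strategy is self-financing and V0 is arbitrage-free.

(0,0): Delta=-0.2764 Bond=18.8552
V0=0.3367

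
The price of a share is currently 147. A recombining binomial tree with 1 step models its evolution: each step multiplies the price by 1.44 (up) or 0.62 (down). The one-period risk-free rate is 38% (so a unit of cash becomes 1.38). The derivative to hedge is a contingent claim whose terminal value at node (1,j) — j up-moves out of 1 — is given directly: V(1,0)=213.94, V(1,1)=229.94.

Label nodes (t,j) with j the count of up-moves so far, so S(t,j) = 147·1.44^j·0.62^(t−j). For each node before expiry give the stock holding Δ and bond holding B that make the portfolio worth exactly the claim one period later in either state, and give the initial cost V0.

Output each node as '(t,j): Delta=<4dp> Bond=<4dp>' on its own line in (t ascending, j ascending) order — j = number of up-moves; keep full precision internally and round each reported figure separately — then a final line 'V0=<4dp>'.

The replicating-portfolio and risk-neutral prices coincide; use p* = (1.38−0.62)/(1.44−0.62) = 0.9268 for the latter.
Terminal values V(1,·): V(1,0)=213.9400, V(1,1)=229.9400
(0,0): S=147.0000. Δ = (V_up−V_dn)/(S_up−S_dn) = (229.9400−213.9400)/(211.6800−91.1400) = 0.1327. V = [p*·229.9400 + (1−p*)·213.9400]/1.38 = 165.7748. B = V − Δ·S = 146.2626.
Self-financing check: at every node Δ·S+B equals the discounted successor values.

(0,0): Delta=0.1327 Bond=146.2626
V0=165.7748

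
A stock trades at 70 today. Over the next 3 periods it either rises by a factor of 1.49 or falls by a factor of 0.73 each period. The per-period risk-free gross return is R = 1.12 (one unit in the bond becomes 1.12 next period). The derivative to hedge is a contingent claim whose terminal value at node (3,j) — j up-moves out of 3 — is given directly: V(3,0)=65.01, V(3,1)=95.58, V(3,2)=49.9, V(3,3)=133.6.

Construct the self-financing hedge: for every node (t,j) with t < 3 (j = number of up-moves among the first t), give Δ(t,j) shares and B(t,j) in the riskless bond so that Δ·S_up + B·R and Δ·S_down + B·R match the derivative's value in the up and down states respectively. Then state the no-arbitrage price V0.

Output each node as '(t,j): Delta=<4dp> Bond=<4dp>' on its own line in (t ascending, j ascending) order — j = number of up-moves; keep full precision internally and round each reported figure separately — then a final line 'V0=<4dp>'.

Under the risk-neutral measure, an up-move has probability p* = (R−d)/(u−d) = 0.5132 and values discount at R = 1.12.
At expiry t=3: V(3,0)=65.0100, V(3,1)=95.5800, V(3,2)=49.9000, V(3,3)=133.6000
  t=2,j=0: stock 37.3030 → up 55.5815 (V=95.5800), down 27.2312 (V=65.0100). Price 72.0511; hedge Δ=1.0783, bond B=31.8274.
  t=2,j=1: stock 76.1390 → up 113.4471 (V=49.9000), down 55.5815 (V=95.5800). Price 64.4098; hedge Δ=-0.7894, bond B=124.5150.
  t=2,j=2: stock 155.4070 → up 231.5564 (V=133.6000), down 113.4471 (V=49.9000). Price 82.9030; hedge Δ=0.7087, bond B=-27.2286.
  t=1,j=0: stock 51.1000 → up 76.1390 (V=64.4098), down 37.3030 (V=72.0511). Price 60.8303; hedge Δ=-0.1968, bond B=70.8846.
  t=1,j=1: stock 104.3000 → up 155.4070 (V=82.9030), down 76.1390 (V=64.4098). Price 65.9819; hedge Δ=0.2333, bond B=41.6487.
  t=0,j=0: stock 70.0000 → up 104.3000 (V=65.9819), down 51.1000 (V=60.8303). Price 56.6731; hedge Δ=0.0968, bond B=49.8946.
The time-0 hedge costs 56.6731, which is the no-arbitrage price.

(0,0): Delta=0.0968 Bond=49.8946
(1,0): Delta=-0.1968 Bond=70.8846
(1,1): Delta=0.2333 Bond=41.6487
(2,0): Delta=1.0783 Bond=31.8274
(2,1): Delta=-0.7894 Bond=124.5150
(2,2): Delta=0.7087 Bond=-27.2286
V0=56.6731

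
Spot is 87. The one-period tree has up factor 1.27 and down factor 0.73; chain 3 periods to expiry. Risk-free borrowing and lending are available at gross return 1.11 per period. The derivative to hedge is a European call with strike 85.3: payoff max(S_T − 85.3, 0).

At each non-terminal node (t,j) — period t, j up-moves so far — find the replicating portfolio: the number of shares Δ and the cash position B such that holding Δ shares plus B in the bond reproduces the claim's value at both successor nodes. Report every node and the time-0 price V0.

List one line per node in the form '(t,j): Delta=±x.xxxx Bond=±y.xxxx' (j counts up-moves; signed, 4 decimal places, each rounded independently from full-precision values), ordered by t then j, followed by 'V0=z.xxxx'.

(0,0): Delta=0.7717 Bond=-37.9490
(1,0): Delta=0.3168 Bond=-13.2301
(1,1): Delta=0.8818 Bond=-54.2890
(2,0): Delta=0.0000 Bond=0.0000
(2,1): Delta=0.3934 Bond=-20.8688
(2,2): Delta=1.0000 Bond=-76.8468
V0=29.1884

The replicating-portfolio and risk-neutral prices coincide; use p* = (1.11−0.73)/(1.27−0.73) = 0.7037 for the latter.
At expiry t=3: V(3,0)=0.0000, V(3,1)=0.0000, V(3,2)=17.1353, V(3,3)=92.9093
  t=2,j=0: stock 46.3623 → up 58.8801 (V=0.0000), down 33.8445 (V=0.0000). Price 0.0000; hedge Δ=0.0000, bond B=0.0000.
  t=2,j=1: stock 80.6577 → up 102.4353 (V=17.1353), down 58.8801 (V=0.0000). Price 10.8632; hedge Δ=0.3934, bond B=-20.8688.
  t=2,j=2: stock 140.3223 → up 178.2093 (V=92.9093), down 102.4353 (V=17.1353). Price 63.4755; hedge Δ=1.0000, bond B=-76.8468.
  t=1,j=0: stock 63.5100 → up 80.6577 (V=10.8632), down 46.3623 (V=0.0000). Price 6.8869; hedge Δ=0.3168, bond B=-13.2301.
  t=1,j=1: stock 110.4900 → up 140.3223 (V=63.4755), down 80.6577 (V=10.8632). Price 43.1411; hedge Δ=0.8818, bond B=-54.2890.
  t=0,j=0: stock 87.0000 → up 110.4900 (V=43.1411), down 63.5100 (V=6.8869). Price 29.1884; hedge Δ=0.7717, bond B=-37.9490.
Self-financing check: at every node Δ·S+B equals the discounted successor values.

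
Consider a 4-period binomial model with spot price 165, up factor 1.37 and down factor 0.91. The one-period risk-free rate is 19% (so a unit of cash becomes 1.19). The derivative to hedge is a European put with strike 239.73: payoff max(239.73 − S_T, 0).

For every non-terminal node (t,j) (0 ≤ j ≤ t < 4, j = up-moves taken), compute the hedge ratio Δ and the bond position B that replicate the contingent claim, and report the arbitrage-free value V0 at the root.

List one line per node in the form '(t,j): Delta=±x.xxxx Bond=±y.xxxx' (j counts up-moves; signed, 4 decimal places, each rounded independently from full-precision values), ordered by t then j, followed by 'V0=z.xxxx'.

(0,0): Delta=-0.1785 Bond=35.9760
(1,0): Delta=-0.4275 Bond=80.1990
(1,1): Delta=-0.0722 Bond=18.7767
(2,0): Delta=-0.8639 Bond=155.0687
(2,1): Delta=-0.2411 Bond=57.1019
(2,2): Delta=0.0000 Bond=0.0000
(3,0): Delta=-1.0000 Bond=201.4538
(3,1): Delta=-0.8058 Bond=173.6533
(3,2): Delta=0.0000 Bond=0.0000
(3,3): Delta=0.0000 Bond=0.0000
V0=6.5275

Since d<R<u, set p* = (R−d)/(u−d) = 0.6087; price each node as the discounted p*-expectation of its children.
Payoff layer (t=4): V(4,0)=126.5813, V(4,1)=69.3853, V(4,2)=0.0000, V(4,3)=0.0000, V(4,4)=0.0000
Node (3,0) S=124.3392: V=(p*·69.3853+(1−p*)·126.5813)/1.19=77.1146; Δ=(69.3853−126.5813)/(170.3447−113.1487)=-1.0000; B=V−Δ·S=201.4538
Node (3,1) S=187.1920: V=(p*·0.0000+(1−p*)·69.3853)/1.19=22.8158; Δ=(0.0000−69.3853)/(256.4530−170.3447)=-0.8058; B=V−Δ·S=173.6533
Node (3,2) S=281.8165: V=(p*·0.0000+(1−p*)·0.0000)/1.19=0.0000; Δ=(0.0000−0.0000)/(386.0887−256.4530)=0.0000; B=V−Δ·S=0.0000
Node (3,3) S=424.2732: V=(p*·0.0000+(1−p*)·0.0000)/1.19=0.0000; Δ=(0.0000−0.0000)/(581.2543−386.0887)=0.0000; B=V−Δ·S=0.0000
Node (2,0) S=136.6365: V=(p*·22.8158+(1−p*)·77.1146)/1.19=37.0278; Δ=(22.8158−77.1146)/(187.1920−124.3392)=-0.8639; B=V−Δ·S=155.0687
Node (2,1) S=205.7055: V=(p*·0.0000+(1−p*)·22.8158)/1.19=7.5024; Δ=(0.0000−22.8158)/(281.8165−187.1920)=-0.2411; B=V−Δ·S=57.1019
Node (2,2) S=309.6885: V=(p*·0.0000+(1−p*)·0.0000)/1.19=0.0000; Δ=(0.0000−0.0000)/(424.2732−281.8165)=0.0000; B=V−Δ·S=0.0000
Node (1,0) S=150.1500: V=(p*·7.5024+(1−p*)·37.0278)/1.19=16.0133; Δ=(7.5024−37.0278)/(205.7055−136.6365)=-0.4275; B=V−Δ·S=80.1990
Node (1,1) S=226.0500: V=(p*·0.0000+(1−p*)·7.5024)/1.19=2.4670; Δ=(0.0000−7.5024)/(309.6885−205.7055)=-0.0722; B=V−Δ·S=18.7767
Node (0,0) S=165.0000: V=(p*·2.4670+(1−p*)·16.0133)/1.19=6.5275; Δ=(2.4670−16.0133)/(226.0500−150.1500)=-0.1785; B=V−Δ·S=35.9760
Check: Δ(0,0)·S0 + B(0,0) = 6.5275 = V0.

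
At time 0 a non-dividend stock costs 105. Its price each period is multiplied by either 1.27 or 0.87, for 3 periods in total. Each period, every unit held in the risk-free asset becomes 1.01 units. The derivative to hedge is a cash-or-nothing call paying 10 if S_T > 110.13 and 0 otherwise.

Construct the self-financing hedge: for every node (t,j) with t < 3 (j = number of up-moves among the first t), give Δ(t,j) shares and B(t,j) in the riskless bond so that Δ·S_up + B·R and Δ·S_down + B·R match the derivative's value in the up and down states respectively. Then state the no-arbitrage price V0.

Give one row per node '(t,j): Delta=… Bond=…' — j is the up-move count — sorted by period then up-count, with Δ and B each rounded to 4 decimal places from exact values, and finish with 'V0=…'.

(0,0): Delta=0.1062 Bond=-8.4162
(1,0): Delta=0.0948 Bond=-7.4625
(1,1): Delta=0.1207 Bond=-10.4279
(2,0): Delta=0.0000 Bond=0.0000
(2,1): Delta=0.2155 Bond=-21.5347
(2,2): Delta=0.0000 Bond=9.9010
V0=2.7346

Since d<R<u, set p* = (R−d)/(u−d) = 0.3500; price each node as the discounted p*-expectation of its children.
Payoff layer (t=3): V(3,0)=0.0000, V(3,1)=0.0000, V(3,2)=10.0000, V(3,3)=10.0000
Node (2,0) S=79.4745: V=(p*·0.0000+(1−p*)·0.0000)/1.01=0.0000; Δ=(0.0000−0.0000)/(100.9326−69.1428)=0.0000; B=V−Δ·S=0.0000
Node (2,1) S=116.0145: V=(p*·10.0000+(1−p*)·0.0000)/1.01=3.4653; Δ=(10.0000−0.0000)/(147.3384−100.9326)=0.2155; B=V−Δ·S=-21.5347
Node (2,2) S=169.3545: V=(p*·10.0000+(1−p*)·10.0000)/1.01=9.9010; Δ=(10.0000−10.0000)/(215.0802−147.3384)=0.0000; B=V−Δ·S=9.9010
Node (1,0) S=91.3500: V=(p*·3.4653+(1−p*)·0.0000)/1.01=1.2009; Δ=(3.4653−0.0000)/(116.0145−79.4745)=0.0948; B=V−Δ·S=-7.4625
Node (1,1) S=133.3500: V=(p*·9.9010+(1−p*)·3.4653)/1.01=5.6612; Δ=(9.9010−3.4653)/(169.3545−116.0145)=0.1207; B=V−Δ·S=-10.4279
Node (0,0) S=105.0000: V=(p*·5.6612+(1−p*)·1.2009)/1.01=2.7346; Δ=(5.6612−1.2009)/(133.3500−91.3500)=0.1062; B=V−Δ·S=-8.4162
Self-financing check: at every node Δ·S+B equals the discounted successor values.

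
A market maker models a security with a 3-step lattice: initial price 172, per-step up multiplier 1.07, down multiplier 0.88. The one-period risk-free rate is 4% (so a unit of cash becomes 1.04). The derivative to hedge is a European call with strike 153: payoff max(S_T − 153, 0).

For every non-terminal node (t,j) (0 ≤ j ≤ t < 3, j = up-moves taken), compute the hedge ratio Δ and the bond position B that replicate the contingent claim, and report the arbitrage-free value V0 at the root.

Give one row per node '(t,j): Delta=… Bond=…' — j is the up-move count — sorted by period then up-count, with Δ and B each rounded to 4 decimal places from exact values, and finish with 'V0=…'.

Under the risk-neutral measure, an up-move has probability p* = (R−d)/(u−d) = 0.8421 and values discount at R = 1.04.
Terminal values V(3,·): V(3,0)=0.0000, V(3,1)=0.0000, V(3,2)=20.2921, V(3,3)=57.7074
(2,0): S=133.1968. Δ = (V_up−V_dn)/(S_up−S_dn) = (0.0000−0.0000)/(142.5206−117.2132) = 0.0000. V = [p*·0.0000 + (1−p*)·0.0000]/1.04 = 0.0000. B = V − Δ·S = 0.0000.
(2,1): S=161.9552. Δ = (V_up−V_dn)/(S_up−S_dn) = (20.2921−0.0000)/(173.2921−142.5206) = 0.6594. V = [p*·20.2921 + (1−p*)·0.0000]/1.04 = 16.4308. B = V − Δ·S = -90.3695.
(2,2): S=196.9228. Δ = (V_up−V_dn)/(S_up−S_dn) = (57.7074−20.2921)/(210.7074−173.2921) = 1.0000. V = [p*·57.7074 + (1−p*)·20.2921]/1.04 = 49.8074. B = V − Δ·S = -147.1154.
(1,0): S=151.3600. Δ = (V_up−V_dn)/(S_up−S_dn) = (16.4308−0.0000)/(161.9552−133.1968) = 0.5713. V = [p*·16.4308 + (1−p*)·0.0000]/1.04 = 13.3043. B = V − Δ·S = -73.1737.
(1,1): S=184.0400. Δ = (V_up−V_dn)/(S_up−S_dn) = (49.8074−16.4308)/(196.9228−161.9552) = 0.9545. V = [p*·49.8074 + (1−p*)·16.4308]/1.04 = 42.8244. B = V − Δ·S = -132.8418.
(0,0): S=172.0000. Δ = (V_up−V_dn)/(S_up−S_dn) = (42.8244−13.3043)/(184.0400−151.3600) = 0.9033. V = [p*·42.8244 + (1−p*)·13.3043]/1.04 = 36.6956. B = V − Δ·S = -118.6736.
Root portfolio cost Δ·172+B reproduces V0=36.6956.

(0,0): Delta=0.9033 Bond=-118.6736
(1,0): Delta=0.5713 Bond=-73.1737
(1,1): Delta=0.9545 Bond=-132.8418
(2,0): Delta=0.0000 Bond=0.0000
(2,1): Delta=0.6594 Bond=-90.3695
(2,2): Delta=1.0000 Bond=-147.1154
V0=36.6956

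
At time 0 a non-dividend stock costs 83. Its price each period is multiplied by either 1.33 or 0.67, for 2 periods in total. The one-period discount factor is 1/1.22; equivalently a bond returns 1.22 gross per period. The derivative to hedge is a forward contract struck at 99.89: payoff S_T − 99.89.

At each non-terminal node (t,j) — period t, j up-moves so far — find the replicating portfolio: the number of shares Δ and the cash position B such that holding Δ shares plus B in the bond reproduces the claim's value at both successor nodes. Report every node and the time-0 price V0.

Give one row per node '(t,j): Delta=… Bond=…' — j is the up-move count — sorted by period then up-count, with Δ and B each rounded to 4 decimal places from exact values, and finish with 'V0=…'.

(0,0): Delta=1.0000 Bond=-67.1123
(1,0): Delta=1.0000 Bond=-81.8770
(1,1): Delta=1.0000 Bond=-81.8770
V0=15.8877

No-arbitrage ⇒ martingale measure with p* = (R−d)/(u−d) = 0.8333.
Terminal payoffs: V(2,0)=-62.6313, V(2,1)=-25.9287, V(2,2)=46.9287
  t=1,j=0: stock 55.6100 → up 73.9613 (V=-25.9287), down 37.2587 (V=-62.6313). Price -26.2670; hedge Δ=1.0000, bond B=-81.8770.
  t=1,j=1: stock 110.3900 → up 146.8187 (V=46.9287), down 73.9613 (V=-25.9287). Price 28.5130; hedge Δ=1.0000, bond B=-81.8770.
  t=0,j=0: stock 83.0000 → up 110.3900 (V=28.5130), down 55.6100 (V=-26.2670). Price 15.8877; hedge Δ=1.0000, bond B=-67.1123.
Each (Δ,B) replicates both successor values, so the strategy is self-financing and V0 is arbitrage-free.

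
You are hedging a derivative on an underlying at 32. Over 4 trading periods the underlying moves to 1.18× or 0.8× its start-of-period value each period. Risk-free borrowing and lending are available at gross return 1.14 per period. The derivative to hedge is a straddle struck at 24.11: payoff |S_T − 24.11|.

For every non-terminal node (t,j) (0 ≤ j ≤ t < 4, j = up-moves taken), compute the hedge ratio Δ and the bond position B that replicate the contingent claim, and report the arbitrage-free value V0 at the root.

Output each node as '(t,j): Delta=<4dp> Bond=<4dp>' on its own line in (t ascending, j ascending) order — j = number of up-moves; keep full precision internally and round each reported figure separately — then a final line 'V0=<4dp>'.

Since d<R<u, set p* = (R−d)/(u−d) = 0.8947; price each node as the discounted p*-expectation of its children.
At expiry t=4: V(4,0)=11.0028, V(4,1)=4.7769, V(4,2)=4.4064, V(4,3)=17.9516, V(4,4)=37.9309
(3,0): S=16.3840. Δ = (V_up−V_dn)/(S_up−S_dn) = (4.7769−11.0028)/(19.3331−13.1072) = -1.0000. V = [p*·4.7769 + (1−p*)·11.0028]/1.14 = 4.7651. B = V − Δ·S = 21.1491.
(3,1): S=24.1664. Δ = (V_up−V_dn)/(S_up−S_dn) = (4.4064−4.7769)/(28.5164−19.3331) = -0.0403. V = [p*·4.4064 + (1−p*)·4.7769]/1.14 = 3.8994. B = V − Δ·S = 4.8745.
(3,2): S=35.6454. Δ = (V_up−V_dn)/(S_up−S_dn) = (17.9516−4.4064)/(42.0616−28.5164) = 1.0000. V = [p*·17.9516 + (1−p*)·4.4064]/1.14 = 14.4963. B = V − Δ·S = -21.1491.
(3,3): S=52.5770. Δ = (V_up−V_dn)/(S_up−S_dn) = (37.9309−17.9516)/(62.0409−42.0616) = 1.0000. V = [p*·37.9309 + (1−p*)·17.9516]/1.14 = 31.4279. B = V − Δ·S = -21.1491.
(2,0): S=20.4800. Δ = (V_up−V_dn)/(S_up−S_dn) = (3.8994−4.7651)/(24.1664−16.3840) = -0.1112. V = [p*·3.8994 + (1−p*)·4.7651]/1.14 = 3.5005. B = V − Δ·S = 5.7786.
(2,1): S=30.2080. Δ = (V_up−V_dn)/(S_up−S_dn) = (14.4963−3.8994)/(35.6454−24.1664) = 0.9232. V = [p*·14.4963 + (1−p*)·3.8994]/1.14 = 11.7376. B = V − Δ·S = -16.1489.
(2,2): S=44.5568. Δ = (V_up−V_dn)/(S_up−S_dn) = (31.4279−14.4963)/(52.5770−35.6454) = 1.0000. V = [p*·31.4279 + (1−p*)·14.4963]/1.14 = 26.0049. B = V − Δ·S = -18.5519.
(1,0): S=25.6000. Δ = (V_up−V_dn)/(S_up−S_dn) = (11.7376−3.5005)/(30.2080−20.4800) = 0.8467. V = [p*·11.7376 + (1−p*)·3.5005]/1.14 = 9.5356. B = V − Δ·S = -12.1410.
(1,1): S=37.7600. Δ = (V_up−V_dn)/(S_up−S_dn) = (26.0049−11.7376)/(44.5568−30.2080) = 0.9943. V = [p*·26.0049 + (1−p*)·11.7376]/1.14 = 21.4940. B = V − Δ·S = -16.0517.
(0,0): S=32.0000. Δ = (V_up−V_dn)/(S_up−S_dn) = (21.4940−9.5356)/(37.7600−25.6000) = 0.9834. V = [p*·21.4940 + (1−p*)·9.5356]/1.14 = 17.7502. B = V − Δ·S = -13.7193.
Check: Δ(0,0)·S0 + B(0,0) = 17.7502 = V0.

(0,0): Delta=0.9834 Bond=-13.7193
(1,0): Delta=0.8467 Bond=-12.1410
(1,1): Delta=0.9943 Bond=-16.0517
(2,0): Delta=-0.1112 Bond=5.7786
(2,1): Delta=0.9232 Bond=-16.1489
(2,2): Delta=1.0000 Bond=-18.5519
(3,0): Delta=-1.0000 Bond=21.1491
(3,1): Delta=-0.0403 Bond=4.8745
(3,2): Delta=1.0000 Bond=-21.1491
(3,3): Delta=1.0000 Bond=-21.1491
V0=17.7502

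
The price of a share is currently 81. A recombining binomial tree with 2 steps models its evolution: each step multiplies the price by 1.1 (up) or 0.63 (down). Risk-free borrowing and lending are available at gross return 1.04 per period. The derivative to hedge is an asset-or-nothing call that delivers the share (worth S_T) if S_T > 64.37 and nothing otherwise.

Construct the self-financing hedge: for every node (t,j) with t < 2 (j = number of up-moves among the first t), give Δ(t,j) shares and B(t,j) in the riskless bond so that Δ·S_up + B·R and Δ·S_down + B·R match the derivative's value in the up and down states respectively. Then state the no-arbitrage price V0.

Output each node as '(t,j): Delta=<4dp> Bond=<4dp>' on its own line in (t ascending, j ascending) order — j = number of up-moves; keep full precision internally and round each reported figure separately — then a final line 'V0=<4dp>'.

No-arbitrage ⇒ martingale measure with p* = (R−d)/(u−d) = 0.8723.
Terminal payoffs: V(2,0)=0.0000, V(2,1)=0.0000, V(2,2)=98.0100
Node (1,0) S=51.0300: V=(p*·0.0000+(1−p*)·0.0000)/1.04=0.0000; Δ=(0.0000−0.0000)/(56.1330−32.1489)=0.0000; B=V−Δ·S=0.0000
Node (1,1) S=89.1000: V=(p*·98.0100+(1−p*)·0.0000)/1.04=82.2097; Δ=(98.0100−0.0000)/(98.0100−56.1330)=2.3404; B=V−Δ·S=-126.3222
Node (0,0) S=81.0000: V=(p*·82.2097+(1−p*)·0.0000)/1.04=68.9566; Δ=(82.2097−0.0000)/(89.1000−51.0300)=2.1594; B=V−Δ·S=-105.9577
Root portfolio cost Δ·81+B reproduces V0=68.9566.

(0,0): Delta=2.1594 Bond=-105.9577
(1,0): Delta=0.0000 Bond=0.0000
(1,1): Delta=2.3404 Bond=-126.3222
V0=68.9566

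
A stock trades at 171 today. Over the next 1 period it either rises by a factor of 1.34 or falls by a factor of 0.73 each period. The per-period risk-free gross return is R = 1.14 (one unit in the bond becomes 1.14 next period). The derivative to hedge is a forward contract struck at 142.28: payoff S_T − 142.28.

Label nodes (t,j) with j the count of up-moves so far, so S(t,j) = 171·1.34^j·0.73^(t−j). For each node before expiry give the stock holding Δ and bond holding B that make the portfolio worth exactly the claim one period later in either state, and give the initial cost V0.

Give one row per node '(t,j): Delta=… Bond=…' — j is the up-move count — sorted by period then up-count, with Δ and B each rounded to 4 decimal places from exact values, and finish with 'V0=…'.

Since d<R<u, set p* = (R−d)/(u−d) = 0.6721; price each node as the discounted p*-expectation of its children.
At expiry t=1: V(1,0)=-17.4500, V(1,1)=86.8600
  t=0,j=0: stock 171.0000 → up 229.1400 (V=86.8600), down 124.8300 (V=-17.4500). Price 46.1930; hedge Δ=1.0000, bond B=-124.8070.
Self-financing check: at every node Δ·S+B equals the discounted successor values.

(0,0): Delta=1.0000 Bond=-124.8070
V0=46.1930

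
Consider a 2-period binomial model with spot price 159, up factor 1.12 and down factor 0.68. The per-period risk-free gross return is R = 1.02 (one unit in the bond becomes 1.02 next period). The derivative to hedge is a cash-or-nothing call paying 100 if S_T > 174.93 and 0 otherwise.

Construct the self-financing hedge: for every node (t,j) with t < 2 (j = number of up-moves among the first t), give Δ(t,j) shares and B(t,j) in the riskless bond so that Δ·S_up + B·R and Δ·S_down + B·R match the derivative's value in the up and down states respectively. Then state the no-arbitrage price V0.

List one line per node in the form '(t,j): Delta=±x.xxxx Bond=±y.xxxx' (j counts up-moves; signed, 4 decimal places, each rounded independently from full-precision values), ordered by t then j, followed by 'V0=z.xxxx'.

(0,0): Delta=1.0829 Bond=-114.7842
(1,0): Delta=0.0000 Bond=0.0000
(1,1): Delta=1.2762 Bond=-151.5152
V0=57.3921

The replicating-portfolio and risk-neutral prices coincide; use p* = (1.02−0.68)/(1.12−0.68) = 0.7727 for the latter.
Payoff layer (t=2): V(2,0)=0.0000, V(2,1)=0.0000, V(2,2)=100.0000
  t=1,j=0: stock 108.1200 → up 121.0944 (V=0.0000), down 73.5216 (V=0.0000). Price 0.0000; hedge Δ=0.0000, bond B=0.0000.
  t=1,j=1: stock 178.0800 → up 199.4496 (V=100.0000), down 121.0944 (V=0.0000). Price 75.7576; hedge Δ=1.2762, bond B=-151.5152.
  t=0,j=0: stock 159.0000 → up 178.0800 (V=75.7576), down 108.1200 (V=0.0000). Price 57.3921; hedge Δ=1.0829, bond B=-114.7842.
Each (Δ,B) replicates both successor values, so the strategy is self-financing and V0 is arbitrage-free.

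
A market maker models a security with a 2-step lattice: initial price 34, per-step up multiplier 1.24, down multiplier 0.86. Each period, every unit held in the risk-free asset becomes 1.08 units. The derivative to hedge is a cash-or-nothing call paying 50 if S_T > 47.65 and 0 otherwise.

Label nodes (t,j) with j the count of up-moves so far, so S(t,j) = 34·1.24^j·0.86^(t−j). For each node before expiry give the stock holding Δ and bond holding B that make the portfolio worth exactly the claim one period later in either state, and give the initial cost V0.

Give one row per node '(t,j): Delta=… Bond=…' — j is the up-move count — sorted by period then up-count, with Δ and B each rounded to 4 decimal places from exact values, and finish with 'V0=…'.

(0,0): Delta=2.0745 Bond=-56.1664
(1,0): Delta=0.0000 Bond=0.0000
(1,1): Delta=3.1209 Bond=-104.7758
V0=14.3681

Risk-neutral probability p* = (R−d)/(u−d) = (1.08−0.86)/(1.24−0.86) = 0.5789.
Terminal payoffs: V(2,0)=0.0000, V(2,1)=0.0000, V(2,2)=50.0000
(1,0): S=29.2400. Δ = (V_up−V_dn)/(S_up−S_dn) = (0.0000−0.0000)/(36.2576−25.1464) = 0.0000. V = [p*·0.0000 + (1−p*)·0.0000]/1.08 = 0.0000. B = V − Δ·S = 0.0000.
(1,1): S=42.1600. Δ = (V_up−V_dn)/(S_up−S_dn) = (50.0000−0.0000)/(52.2784−36.2576) = 3.1209. V = [p*·50.0000 + (1−p*)·0.0000]/1.08 = 26.8031. B = V − Δ·S = -104.7758.
(0,0): S=34.0000. Δ = (V_up−V_dn)/(S_up−S_dn) = (26.8031−0.0000)/(42.1600−29.2400) = 2.0745. V = [p*·26.8031 + (1−p*)·0.0000]/1.08 = 14.3681. B = V − Δ·S = -56.1664.
The time-0 hedge costs 14.3681, which is the no-arbitrage price.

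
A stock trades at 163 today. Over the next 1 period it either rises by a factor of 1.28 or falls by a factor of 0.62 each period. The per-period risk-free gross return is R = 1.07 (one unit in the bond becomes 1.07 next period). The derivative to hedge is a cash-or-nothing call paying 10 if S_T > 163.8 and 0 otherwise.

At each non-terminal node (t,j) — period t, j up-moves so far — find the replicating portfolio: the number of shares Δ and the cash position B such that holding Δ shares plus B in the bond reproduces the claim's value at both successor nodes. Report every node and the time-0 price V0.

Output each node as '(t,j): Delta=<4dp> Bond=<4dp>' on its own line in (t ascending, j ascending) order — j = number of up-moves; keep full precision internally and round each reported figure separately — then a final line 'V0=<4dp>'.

(0,0): Delta=0.0930 Bond=-8.7794
V0=6.3721

No-arbitrage ⇒ martingale measure with p* = (R−d)/(u−d) = 0.6818.
At expiry t=1: V(1,0)=0.0000, V(1,1)=10.0000
  t=0,j=0: stock 163.0000 → up 208.6400 (V=10.0000), down 101.0600 (V=0.0000). Price 6.3721; hedge Δ=0.0930, bond B=-8.7794.
Each (Δ,B) replicates both successor values, so the strategy is self-financing and V0 is arbitrage-free.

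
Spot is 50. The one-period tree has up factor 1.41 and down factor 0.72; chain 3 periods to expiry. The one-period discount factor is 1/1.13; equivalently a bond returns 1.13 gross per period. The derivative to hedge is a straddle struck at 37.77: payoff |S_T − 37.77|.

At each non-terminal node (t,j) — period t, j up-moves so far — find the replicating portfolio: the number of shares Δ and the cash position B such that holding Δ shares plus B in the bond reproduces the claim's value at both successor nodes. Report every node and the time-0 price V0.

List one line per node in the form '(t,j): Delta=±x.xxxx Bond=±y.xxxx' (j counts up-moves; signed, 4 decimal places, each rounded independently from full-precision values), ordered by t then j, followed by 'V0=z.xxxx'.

Under the risk-neutral measure, an up-move has probability p* = (R−d)/(u−d) = 0.5942 and values discount at R = 1.13.
Terminal values V(3,·): V(3,0)=19.1076, V(3,1)=1.2228, V(3,2)=33.8016, V(3,3)=102.3910
(2,0): S=25.9200. Δ = (V_up−V_dn)/(S_up−S_dn) = (1.2228−19.1076)/(36.5472−18.6624) = -1.0000. V = [p*·1.2228 + (1−p*)·19.1076]/1.13 = 7.5048. B = V − Δ·S = 33.4248.
(2,1): S=50.7600. Δ = (V_up−V_dn)/(S_up−S_dn) = (33.8016−1.2228)/(71.5716−36.5472) = 0.9302. V = [p*·33.8016 + (1−p*)·1.2228]/1.13 = 18.2135. B = V − Δ·S = -29.0022.
(2,2): S=99.4050. Δ = (V_up−V_dn)/(S_up−S_dn) = (102.3910−33.8016)/(140.1610−71.5716) = 1.0000. V = [p*·102.3910 + (1−p*)·33.8016]/1.13 = 65.9802. B = V − Δ·S = -33.4248.
(1,0): S=36.0000. Δ = (V_up−V_dn)/(S_up−S_dn) = (18.2135−7.5048)/(50.7600−25.9200) = 0.4311. V = [p*·18.2135 + (1−p*)·7.5048]/1.13 = 12.2725. B = V − Δ·S = -3.2473.
(1,1): S=70.5000. Δ = (V_up−V_dn)/(S_up−S_dn) = (65.9802−18.2135)/(99.4050−50.7600) = 0.9819. V = [p*·65.9802 + (1−p*)·18.2135]/1.13 = 41.2359. B = V − Δ·S = -27.9912.
(0,0): S=50.0000. Δ = (V_up−V_dn)/(S_up−S_dn) = (41.2359−12.2725)/(70.5000−36.0000) = 0.8395. V = [p*·41.2359 + (1−p*)·12.2725]/1.13 = 26.0908. B = V − Δ·S = -15.8852.
Root portfolio cost Δ·50+B reproduces V0=26.0908.

(0,0): Delta=0.8395 Bond=-15.8852
(1,0): Delta=0.4311 Bond=-3.2473
(1,1): Delta=0.9819 Bond=-27.9912
(2,0): Delta=-1.0000 Bond=33.4248
(2,1): Delta=0.9302 Bond=-29.0022
(2,2): Delta=1.0000 Bond=-33.4248
V0=26.0908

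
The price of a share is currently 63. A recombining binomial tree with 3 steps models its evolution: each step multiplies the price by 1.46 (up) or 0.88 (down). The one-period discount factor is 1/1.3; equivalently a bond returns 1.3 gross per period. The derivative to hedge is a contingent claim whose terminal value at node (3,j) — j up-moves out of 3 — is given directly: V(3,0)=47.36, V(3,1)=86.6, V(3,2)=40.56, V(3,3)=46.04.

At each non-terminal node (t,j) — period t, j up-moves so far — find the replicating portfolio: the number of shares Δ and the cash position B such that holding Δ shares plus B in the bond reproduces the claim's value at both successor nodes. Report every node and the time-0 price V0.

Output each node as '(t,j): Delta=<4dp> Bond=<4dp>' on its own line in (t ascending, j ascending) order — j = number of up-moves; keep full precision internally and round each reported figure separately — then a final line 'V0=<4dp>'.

Under the risk-neutral measure, an up-move has probability p* = (R−d)/(u−d) = 0.7241 and values discount at R = 1.3.
At expiry t=3: V(3,0)=47.3600, V(3,1)=86.6000, V(3,2)=40.5600, V(3,3)=46.0400
  t=2,j=0: stock 48.7872 → up 71.2293 (V=86.6000), down 42.9327 (V=47.3600). Price 58.2886; hedge Δ=1.3867, bond B=-9.3666.
  t=2,j=1: stock 80.9424 → up 118.1759 (V=40.5600), down 71.2293 (V=86.6000). Price 40.9698; hedge Δ=-0.9807, bond B=120.3491.
  t=2,j=2: stock 134.2908 → up 196.0646 (V=46.0400), down 118.1759 (V=40.5600). Price 34.2525; hedge Δ=0.0704, bond B=24.8042.
  t=1,j=0: stock 55.4400 → up 80.9424 (V=40.9698), down 48.7872 (V=58.2886). Price 35.1903; hedge Δ=-0.5386, bond B=65.0503.
  t=1,j=1: stock 91.9800 → up 134.2908 (V=34.2525), down 80.9424 (V=40.9698). Price 27.7735; hedge Δ=-0.1259, bond B=39.3550.
  t=0,j=0: stock 63.0000 → up 91.9800 (V=27.7735), down 55.4400 (V=35.1903). Price 22.9381; hedge Δ=-0.2030, bond B=35.7256.
Root portfolio cost Δ·63+B reproduces V0=22.9381.

(0,0): Delta=-0.2030 Bond=35.7256
(1,0): Delta=-0.5386 Bond=65.0503
(1,1): Delta=-0.1259 Bond=39.3550
(2,0): Delta=1.3867 Bond=-9.3666
(2,1): Delta=-0.9807 Bond=120.3491
(2,2): Delta=0.0704 Bond=24.8042
V0=22.9381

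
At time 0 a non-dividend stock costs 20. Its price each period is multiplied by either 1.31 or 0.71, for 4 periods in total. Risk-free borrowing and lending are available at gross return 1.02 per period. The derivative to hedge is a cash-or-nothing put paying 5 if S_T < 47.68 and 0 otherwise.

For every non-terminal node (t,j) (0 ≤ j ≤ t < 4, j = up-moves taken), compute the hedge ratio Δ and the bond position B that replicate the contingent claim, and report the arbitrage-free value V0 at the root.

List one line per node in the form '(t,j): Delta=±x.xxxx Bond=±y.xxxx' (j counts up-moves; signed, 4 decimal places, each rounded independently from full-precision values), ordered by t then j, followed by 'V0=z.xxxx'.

No-arbitrage ⇒ martingale measure with p* = (R−d)/(u−d) = 0.5167.
At expiry t=4: V(4,0)=5.0000, V(4,1)=5.0000, V(4,2)=5.0000, V(4,3)=5.0000, V(4,4)=0.0000
  t=3,j=0: stock 7.1582 → up 9.3773 (V=5.0000), down 5.0823 (V=5.0000). Price 4.9020; hedge Δ=0.0000, bond B=4.9020.
  t=3,j=1: stock 13.2074 → up 17.3017 (V=5.0000), down 9.3773 (V=5.0000). Price 4.9020; hedge Δ=0.0000, bond B=4.9020.
  t=3,j=2: stock 24.3686 → up 31.9229 (V=5.0000), down 17.3017 (V=5.0000). Price 4.9020; hedge Δ=0.0000, bond B=4.9020.
  t=3,j=3: stock 44.9618 → up 58.9000 (V=0.0000), down 31.9229 (V=5.0000). Price 2.3693; hedge Δ=-0.1853, bond B=10.7026.
  t=2,j=0: stock 10.0820 → up 13.2074 (V=4.9020), down 7.1582 (V=4.9020). Price 4.8058; hedge Δ=0.0000, bond B=4.8058.
  t=2,j=1: stock 18.6020 → up 24.3686 (V=4.9020), down 13.2074 (V=4.9020). Price 4.8058; hedge Δ=0.0000, bond B=4.8058.
  t=2,j=2: stock 34.3220 → up 44.9618 (V=2.3693), down 24.3686 (V=4.9020). Price 3.5230; hedge Δ=-0.1230, bond B=7.7441.
  t=1,j=0: stock 14.2000 → up 18.6020 (V=4.8058), down 10.0820 (V=4.8058). Price 4.7116; hedge Δ=0.0000, bond B=4.7116.
  t=1,j=1: stock 26.2000 → up 34.3220 (V=3.5230), down 18.6020 (V=4.8058). Price 4.0618; hedge Δ=-0.0816, bond B=6.1999.
  t=0,j=0: stock 20.0000 → up 26.2000 (V=4.0618), down 14.2000 (V=4.7116). Price 4.2901; hedge Δ=-0.0542, bond B=5.3731.
Check: Δ(0,0)·S0 + B(0,0) = 4.2901 = V0.

(0,0): Delta=-0.0542 Bond=5.3731
(1,0): Delta=0.0000 Bond=4.7116
(1,1): Delta=-0.0816 Bond=6.1999
(2,0): Delta=0.0000 Bond=4.8058
(2,1): Delta=0.0000 Bond=4.8058
(2,2): Delta=-0.1230 Bond=7.7441
(3,0): Delta=0.0000 Bond=4.9020
(3,1): Delta=0.0000 Bond=4.9020
(3,2): Delta=0.0000 Bond=4.9020
(3,3): Delta=-0.1853 Bond=10.7026
V0=4.2901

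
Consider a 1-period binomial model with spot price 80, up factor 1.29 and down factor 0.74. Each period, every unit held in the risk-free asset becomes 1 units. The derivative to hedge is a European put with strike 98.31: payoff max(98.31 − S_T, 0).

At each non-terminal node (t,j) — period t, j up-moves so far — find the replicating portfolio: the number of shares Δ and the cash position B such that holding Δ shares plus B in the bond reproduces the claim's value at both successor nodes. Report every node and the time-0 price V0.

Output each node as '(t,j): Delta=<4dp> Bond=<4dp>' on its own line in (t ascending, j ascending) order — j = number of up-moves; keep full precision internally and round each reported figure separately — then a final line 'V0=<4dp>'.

(0,0): Delta=-0.8889 Bond=91.7307
V0=20.6216

Risk-neutral probability p* = (R−d)/(u−d) = (1−0.74)/(1.29−0.74) = 0.4727.
At expiry t=1: V(1,0)=39.1100, V(1,1)=0.0000
(0,0): S=80.0000. Δ = (V_up−V_dn)/(S_up−S_dn) = (0.0000−39.1100)/(103.2000−59.2000) = -0.8889. V = [p*·0.0000 + (1−p*)·39.1100]/1 = 20.6216. B = V − Δ·S = 91.7307.
Root portfolio cost Δ·80+B reproduces V0=20.6216.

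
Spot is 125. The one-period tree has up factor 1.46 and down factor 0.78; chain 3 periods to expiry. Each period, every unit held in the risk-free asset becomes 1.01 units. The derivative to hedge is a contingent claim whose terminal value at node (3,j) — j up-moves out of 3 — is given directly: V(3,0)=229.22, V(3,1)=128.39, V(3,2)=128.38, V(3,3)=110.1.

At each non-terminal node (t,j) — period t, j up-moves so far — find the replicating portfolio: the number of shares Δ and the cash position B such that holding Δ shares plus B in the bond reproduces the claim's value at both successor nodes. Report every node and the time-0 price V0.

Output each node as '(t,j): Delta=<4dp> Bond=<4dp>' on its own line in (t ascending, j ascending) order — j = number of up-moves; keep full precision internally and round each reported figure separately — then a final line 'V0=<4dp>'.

(0,0): Delta=-0.5334 Bond=218.9651
(1,0): Delta=-0.9965 Bond=266.3052
(1,1): Delta=-0.0494 Bond=132.8168
(2,0): Delta=-1.9498 Bond=341.4633
(2,1): Delta=-0.0001 Bond=127.1302
(2,2): Delta=-0.1009 Bond=147.8695
V0=152.2869

Under the risk-neutral measure, an up-move has probability p* = (R−d)/(u−d) = 0.3382 and values discount at R = 1.01.
Terminal values V(3,·): V(3,0)=229.2200, V(3,1)=128.3900, V(3,2)=128.3800, V(3,3)=110.1000
Node (2,0) S=76.0500: V=(p*·128.3900+(1−p*)·229.2200)/1.01=193.1839; Δ=(128.3900−229.2200)/(111.0330−59.3190)=-1.9498; B=V−Δ·S=341.4633
Node (2,1) S=142.3500: V=(p*·128.3800+(1−p*)·128.3900)/1.01=127.1155; Δ=(128.3800−128.3900)/(207.8310−111.0330)=-0.0001; B=V−Δ·S=127.1302
Node (2,2) S=266.4500: V=(p*·110.1000+(1−p*)·128.3800)/1.01=120.9872; Δ=(110.1000−128.3800)/(389.0170−207.8310)=-0.1009; B=V−Δ·S=147.8695
Node (1,0) S=97.5000: V=(p*·127.1155+(1−p*)·193.1839)/1.01=169.1458; Δ=(127.1155−193.1839)/(142.3500−76.0500)=-0.9965; B=V−Δ·S=266.3052
Node (1,1) S=182.5000: V=(p*·120.9872+(1−p*)·127.1155)/1.01=123.8046; Δ=(120.9872−127.1155)/(266.4500−142.3500)=-0.0494; B=V−Δ·S=132.8168
Node (0,0) S=125.0000: V=(p*·123.8046+(1−p*)·169.1458)/1.01=152.2869; Δ=(123.8046−169.1458)/(182.5000−97.5000)=-0.5334; B=V−Δ·S=218.9651
Root portfolio cost Δ·125+B reproduces V0=152.2869.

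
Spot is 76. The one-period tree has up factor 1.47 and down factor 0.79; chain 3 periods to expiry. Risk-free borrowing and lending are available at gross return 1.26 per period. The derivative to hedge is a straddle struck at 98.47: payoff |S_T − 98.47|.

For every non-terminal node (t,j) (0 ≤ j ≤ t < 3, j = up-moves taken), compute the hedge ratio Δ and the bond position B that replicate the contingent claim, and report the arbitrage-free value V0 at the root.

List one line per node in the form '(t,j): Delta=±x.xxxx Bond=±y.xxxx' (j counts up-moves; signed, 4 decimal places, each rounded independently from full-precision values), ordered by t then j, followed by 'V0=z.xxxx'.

(0,0): Delta=0.6259 Bond=-13.3130
(1,0): Delta=-0.1597 Bond=30.3922
(1,1): Delta=0.8145 Bond=-37.8488
(2,0): Delta=-1.0000 Bond=78.1508
(2,1): Delta=0.0421 Bond=20.4859
(2,2): Delta=1.0000 Bond=-78.1508
V0=34.2541

No-arbitrage ⇒ martingale measure with p* = (R−d)/(u−d) = 0.6912.
At expiry t=3: V(3,0)=60.9990, V(3,1)=28.7455, V(3,2)=31.2704, V(3,3)=142.9457
Node (2,0) S=47.4316: V=(p*·28.7455+(1−p*)·60.9990)/1.26=30.7192; Δ=(28.7455−60.9990)/(69.7245−37.4710)=-1.0000; B=V−Δ·S=78.1508
Node (2,1) S=88.2588: V=(p*·31.2704+(1−p*)·28.7455)/1.26=24.1990; Δ=(31.2704−28.7455)/(129.7404−69.7245)=0.0421; B=V−Δ·S=20.4859
Node (2,2) S=164.2284: V=(p*·142.9457+(1−p*)·31.2704)/1.26=86.0776; Δ=(142.9457−31.2704)/(241.4157−129.7404)=1.0000; B=V−Δ·S=-78.1508
Node (1,0) S=60.0400: V=(p*·24.1990+(1−p*)·30.7192)/1.26=20.8036; Δ=(24.1990−30.7192)/(88.2588−47.4316)=-0.1597; B=V−Δ·S=30.3922
Node (1,1) S=111.7200: V=(p*·86.0776+(1−p*)·24.1990)/1.26=53.1492; Δ=(86.0776−24.1990)/(164.2284−88.2588)=0.8145; B=V−Δ·S=-37.8488
Node (0,0) S=76.0000: V=(p*·53.1492+(1−p*)·20.8036)/1.26=34.2541; Δ=(53.1492−20.8036)/(111.7200−60.0400)=0.6259; B=V−Δ·S=-13.3130
Root portfolio cost Δ·76+B reproduces V0=34.2541.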